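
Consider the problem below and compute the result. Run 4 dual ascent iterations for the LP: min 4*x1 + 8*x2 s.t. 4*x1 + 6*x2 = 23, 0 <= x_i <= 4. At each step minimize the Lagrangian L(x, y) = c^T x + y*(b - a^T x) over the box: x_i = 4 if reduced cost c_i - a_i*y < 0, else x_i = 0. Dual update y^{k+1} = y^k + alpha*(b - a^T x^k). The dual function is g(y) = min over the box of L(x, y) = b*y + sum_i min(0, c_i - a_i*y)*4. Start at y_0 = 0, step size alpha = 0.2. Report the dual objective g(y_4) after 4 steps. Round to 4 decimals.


Dual ascent for LP: min 4*x1 + 8*x2, 4*x1 + 6*x2 = 23, 0 <= x_i <= 4
Step 1: y^k = 0.0, reduced costs: (4.0, 8.0)
  x^k = (0.0, 0.0), subgradient = b - a^T x = 23.0
  y^{k+1} = 0.0 + 0.2*23.0 = 4.6
Step 2: y^k = 4.6, reduced costs: (-14.4, -19.6)
  x^k = (4.0, 4.0), subgradient = b - a^T x = -17.0
  y^{k+1} = 4.6 + 0.2*-17.0 = 1.2
Step 3: y^k = 1.2, reduced costs: (-0.8, 0.8)
  x^k = (4.0, 0.0), subgradient = b - a^T x = 7.0
  y^{k+1} = 1.2 + 0.2*7.0 = 2.6
Step 4: y^k = 2.6, reduced costs: (-6.4, -7.6)
  x^k = (4.0, 4.0), subgradient = b - a^T x = -17.0
  y^{k+1} = 2.6 + 0.2*-17.0 = -0.8
Dual objective at y_4 = -0.8: reduced costs (7.2, 12.8), box minimizer x = (0.0, 0.0)
g(y_4) = b*y + (c1 - a1*y)*x1 + (c2 - a2*y)*x2 = 23*(-0.8) + 7.2*0.0 + 12.8*0.0 = -18.4 + 0.0 + 0.0 = -18.4


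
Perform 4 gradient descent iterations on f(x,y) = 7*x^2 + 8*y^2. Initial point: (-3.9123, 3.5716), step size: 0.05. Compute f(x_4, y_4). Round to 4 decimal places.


Gradient descent on f(x,y) = 7*x^2 + 8*y^2.
Starting point: (-3.9123, 3.5716), alpha = 0.05
Step 1: grad_x = 2*7*-3.9123 = -54.7722, grad_y = 2*8*3.5716 = 57.1456
  x_1 = -3.9123 - 0.05*-54.7722 = -1.1737
  y_1 = 3.5716 - 0.05*57.1456 = 0.7143
Step 2: grad_x = 2*7*-1.1737 = -16.4317, grad_y = 2*8*0.7143 = 11.4291
  x_2 = -1.1737 - 0.05*-16.4317 = -0.3521
  y_2 = 0.7143 - 0.05*11.4291 = 0.1429
Step 3: grad_x = 2*7*-0.3521 = -4.9295, grad_y = 2*8*0.1429 = 2.2858
  x_3 = -0.3521 - 0.05*-4.9295 = -0.1056
  y_3 = 0.1429 - 0.05*2.2858 = 0.0286
Step 4: grad_x = 2*7*-0.1056 = -1.4788, grad_y = 2*8*0.0286 = 0.4572
  x_4 = -0.1056 - 0.05*-1.4788 = -0.0317
  y_4 = 0.0286 - 0.05*0.4572 = 0.0057
f(-0.0317, 0.0057) = 7*(-0.0317)^2 + 8*0.0057^2 = 0.0073


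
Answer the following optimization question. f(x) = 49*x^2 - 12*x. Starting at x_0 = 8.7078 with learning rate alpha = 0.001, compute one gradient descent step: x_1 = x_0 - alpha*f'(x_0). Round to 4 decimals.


We compute the gradient at x_0 and apply the update.
f'(x) = 98*x - 12
f'(8.7078) = 98*8.7078 - 12 = 841.3644
x_1 = 8.7078 - 0.001*841.3644 = 7.8664


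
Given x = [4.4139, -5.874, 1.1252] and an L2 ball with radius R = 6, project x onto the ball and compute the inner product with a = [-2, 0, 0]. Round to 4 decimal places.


Step 1: Compute ||x|| (intermediates to 6 decimals).
||x|| = sqrt(4.4139^2 + (-5.874)^2 + 1.1252^2) = 7.4332
Step 2: Project.
Since ||x|| > R, scale = R/||x|| = 6/7.4332 = 0.807189, proj(x) = scale * x
proj(x) = [3.562852, -4.741428, 0.908249]
Step 3: Dot product.
a^T * proj(x) = -2*3.562852 + 0*(-4.741428) + 0*0.908249 = -7.1257


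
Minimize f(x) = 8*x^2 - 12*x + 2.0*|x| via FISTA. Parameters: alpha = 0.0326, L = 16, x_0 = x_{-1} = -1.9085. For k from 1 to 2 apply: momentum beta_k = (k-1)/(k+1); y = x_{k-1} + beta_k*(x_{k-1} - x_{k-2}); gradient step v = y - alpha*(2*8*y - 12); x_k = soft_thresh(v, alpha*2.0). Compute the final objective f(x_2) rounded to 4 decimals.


FISTA on f(x) = 8*x^2 - 12*x + 2.0*|x|
L = 16, alpha = 0.0326
Iteration 1: beta = 0.0, y = -1.9085 + 0.0*(-1.9085 + 1.9085) = -1.9085
  grad(y) = -42.536, v = y - alpha*grad = -0.5218
  prox(v) = soft_thresh(-0.5218, 0.0652) = -0.4566
Iteration 2: beta = 0.3333, y = -0.4566 + 0.3333*(-0.4566 + 1.9085) = 0.0273
  grad(y) = -11.5627, v = y - alpha*grad = 0.4043
  prox(v) = soft_thresh(0.4043, 0.0652) = 0.3391
f(x_2) = 8*0.3391^2 - 12*0.3391 + 2.0*|0.3391| = -2.471


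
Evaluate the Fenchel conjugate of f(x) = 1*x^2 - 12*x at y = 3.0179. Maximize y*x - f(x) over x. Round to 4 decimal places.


f*(y) = sup_x {y*x - a*x^2 - b*x} = sup_x {(y-b)*x - a*x^2}
FOC: (y - b) - 2a*x = 0 => x* = (y - b)/(2a)
x* = (3.0179 + 12)/(2*1) = 7.509
f*(3.0179) = (y-b)^2/(4a) = (3.0179 + 12)^2/(4*1)
= 225.5373/4 = 56.3843


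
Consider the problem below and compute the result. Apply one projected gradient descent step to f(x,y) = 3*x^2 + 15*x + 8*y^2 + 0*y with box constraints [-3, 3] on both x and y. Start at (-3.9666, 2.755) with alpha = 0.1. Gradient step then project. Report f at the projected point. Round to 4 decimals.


Step 1: Compute gradient at (-3.9666, 2.755).
grad_x = 2*3*-3.9666 + 15 = -8.7996
grad_y = 2*8*2.755 + 0 = 44.08
Step 2: Gradient step.
x_raw = -3.9666 - 0.1*-8.7996 = -3.0866
y_raw = 2.755 - 0.1*44.08 = -1.653
Step 3: Project onto [-3, 3].
x_proj = clip(-3.0866) = -3.0
y_proj = clip(-1.653) = -1.653
Step 4: Evaluate f.
f(-3.0, -1.653) = 3.8593


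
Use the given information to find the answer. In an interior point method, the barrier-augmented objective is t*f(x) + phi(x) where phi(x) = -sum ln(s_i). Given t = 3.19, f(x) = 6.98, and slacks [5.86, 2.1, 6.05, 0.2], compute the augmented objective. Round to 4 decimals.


Step 1: Compute log-barrier.
ln values: [1.7681, 0.7419, 1.8001, -1.6094]
phi = -(1.7681 + 0.7419 + 1.8001 - 1.6094) = -2.7007
Step 2: Compute augmented objective.
t*f(x) = 3.19*6.98 = 22.2662
Total = 22.2662 - 2.7007 = 19.5655


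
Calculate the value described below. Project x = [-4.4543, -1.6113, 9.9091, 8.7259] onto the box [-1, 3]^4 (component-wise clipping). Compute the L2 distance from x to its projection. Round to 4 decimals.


Project each component onto [-1, 3].
clip(-4.4543) = -1.0, clip(-1.6113) = -1.0, clip(9.9091) = 3.0, clip(8.7259) = 3.0
Projection = [-1.0, -1.0, 3.0, 3.0]
Squared diffs: [11.9322, 0.3737, 47.7357, 32.7859]
Distance = sqrt(92.8275) = 9.6347


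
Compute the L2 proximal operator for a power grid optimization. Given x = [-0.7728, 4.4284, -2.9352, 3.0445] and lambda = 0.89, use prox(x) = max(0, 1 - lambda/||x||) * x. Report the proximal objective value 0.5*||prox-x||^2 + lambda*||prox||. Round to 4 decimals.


Step 1: Compute ||x||.
||x|| = 6.1719
Step 2: Compute scaling factor.
scale = max(0, 1 - 0.89/6.1719) = 0.8558
Step 3: prox(x) = [-0.6614, 3.7898, -2.5119, 2.6055]
||prox(x)|| = 5.2819
Step 4: Proximal objective.
0.5*||prox-x||^2 = 0.3961
lambda*||prox|| = 4.7009
Total = 5.0969


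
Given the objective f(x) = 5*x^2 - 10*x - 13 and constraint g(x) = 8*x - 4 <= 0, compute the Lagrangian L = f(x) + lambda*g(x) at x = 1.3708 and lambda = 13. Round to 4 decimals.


Step 1: Evaluate f(x).
f(1.3708) = 5*1.3708^2 - 10*1.3708 - 13 = -17.3125
Step 2: Evaluate g(x).
g(1.3708) = 8*1.3708 - 4 = 6.9664
Step 3: Compute Lagrangian.
L = -17.3125 + 13*6.9664 = 73.2507


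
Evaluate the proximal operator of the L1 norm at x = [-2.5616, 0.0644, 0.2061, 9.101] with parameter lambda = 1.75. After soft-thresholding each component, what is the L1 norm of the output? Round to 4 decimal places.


Soft-thresholding with lambda = 1.75:
prox(-2.5616) = sign(-2.5616)*max(|-2.5616| - 1.75, 0) = -0.8116
prox(0.0644) = sign(0.0644)*max(|0.0644| - 1.75, 0) = 0.0
prox(0.2061) = sign(0.2061)*max(|0.2061| - 1.75, 0) = 0.0
prox(9.101) = sign(9.101)*max(|9.101| - 1.75, 0) = 7.351
prox(x) = [-0.8116, 0.0, 0.0, 7.351]
||prox(x)||_1 = 0.8116 + 0.0 + 0.0 + 7.351 = 8.1626


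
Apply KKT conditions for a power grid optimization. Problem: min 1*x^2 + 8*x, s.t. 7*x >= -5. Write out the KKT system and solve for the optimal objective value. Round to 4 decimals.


Step 1: Try lambda = 0 (constraint inactive).
x_unc = -8/(2*1) = -4.0
Check: 7*-4.0 = -28.0 < -5 -- violated!
Step 2: Constraint must be active: 7*x = -5
x* = -5/7 = -0.7143 (rounded; the exact value -5/7 is used below)
lambda = (2*1*(-5/7) + 8)/7 = 0.9388
Step 3: Compute optimal value.
f(x*) = 1*(-5/7)^2 + 8*(-5/7) = -5.2041


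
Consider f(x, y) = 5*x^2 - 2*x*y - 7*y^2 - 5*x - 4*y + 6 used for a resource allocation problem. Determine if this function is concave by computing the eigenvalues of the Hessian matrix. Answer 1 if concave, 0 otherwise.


The Hessian of f(x,y) = 5*x^2 - 2*x*y - 7*y^2 - 5*x - 4*y + 6 is:
H = [[10, -2], [-2, -14]]
Trace = 10 - 14 = -4
Determinant = 10*-14 - (-2)^2 = -144
Discriminant = (-4)^2 - 4*-144 = 592.0
Eigenvalues: lambda_1 = -14.1655, lambda_2 = 10.1655
The function is not concave.

0


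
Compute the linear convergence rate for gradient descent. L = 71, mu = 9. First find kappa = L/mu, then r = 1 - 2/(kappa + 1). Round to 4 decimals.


Step 1: Compute the condition number.
kappa = L/mu = 71/9 = 7.8889
Step 2: Compute the convergence rate.
r = 1 - 2/(kappa + 1) = 1 - 2*mu/(L + mu) = (L - mu)/(L + mu) = 62/80 = 0.775


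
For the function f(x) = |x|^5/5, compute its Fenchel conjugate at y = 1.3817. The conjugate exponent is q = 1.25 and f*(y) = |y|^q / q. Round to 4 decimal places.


The conjugate exponent q satisfies 1/p + 1/q = 1.
p = 5, so q = 5/(5 - 1) = 1.25
|y|^q = 1.3817^1.25 = 1.498
f*(1.3817) = 1.498 / 1.25 = 1.1984


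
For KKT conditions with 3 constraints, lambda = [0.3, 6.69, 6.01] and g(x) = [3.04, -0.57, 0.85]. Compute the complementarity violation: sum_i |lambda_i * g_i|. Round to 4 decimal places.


KKT complementary slackness check:
lambda_1 * g_1 = 0.3 * 3.04 = 0.912
lambda_2 * g_2 = 6.69 * -0.57 = -3.8133
lambda_3 * g_3 = 6.01 * 0.85 = 5.1085
Total violation = 0.912 + 3.8133 + 5.1085 = 9.8338


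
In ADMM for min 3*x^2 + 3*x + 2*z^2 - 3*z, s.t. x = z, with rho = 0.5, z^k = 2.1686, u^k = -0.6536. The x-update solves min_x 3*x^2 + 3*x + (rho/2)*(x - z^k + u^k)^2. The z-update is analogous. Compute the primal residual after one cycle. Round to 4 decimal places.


ADMM iteration with rho = 0.5, z^k = 2.1686, u^k = -0.6536
Step 1: x-update.
Minimize 3*x^2 + 3*x + (0.5/2)*(x - 2.1686 - 0.6536)^2
FOC: (2*3 + 0.5)*x = -3 + 0.5*(2.1686 + 0.6536)
x^{k+1} = -0.2444
Step 2: z-update.
Minimize 2*z^2 - 3*z + (0.5/2)*(-0.2444 - z - 0.6536)^2
FOC: (2*2 + 0.5)*z = 3 + 0.5*(-0.2444 - 0.6536)
z^{k+1} = 0.5669
Step 3: u-update.
u^{k+1} = -0.6536 - 0.2444 - 0.5669 = -1.4649
Step 4: Primal residual = |-0.2444 - 0.5669| = 0.8113


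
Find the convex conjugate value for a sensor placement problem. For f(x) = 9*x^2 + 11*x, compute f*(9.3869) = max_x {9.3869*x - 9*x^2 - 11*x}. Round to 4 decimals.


f*(y) = sup_x {y*x - a*x^2 - b*x} = sup_x {(y-b)*x - a*x^2}
FOC: (y - b) - 2a*x = 0 => x* = (y - b)/(2a)
x* = (9.3869 - 11)/(2*9) = -0.0896
f*(9.3869) = (y-b)^2/(4a) = (9.3869 - 11)^2/(4*9)
= 2.6021/36 = 0.0723


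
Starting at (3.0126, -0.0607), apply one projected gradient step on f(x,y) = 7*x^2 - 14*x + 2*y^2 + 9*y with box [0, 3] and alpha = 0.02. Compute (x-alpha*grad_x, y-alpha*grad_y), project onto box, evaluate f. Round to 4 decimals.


Step 1: Compute gradient at (3.0126, -0.0607).
grad_x = 2*7*3.0126 - 14 = 28.1764
grad_y = 2*2*-0.0607 + 9 = 8.7572
Step 2: Gradient step.
x_raw = 3.0126 - 0.02*28.1764 = 2.4491
y_raw = -0.0607 - 0.02*8.7572 = -0.2358
Step 3: Project onto [0, 3].
x_proj = clip(2.4491) = 2.4491
y_proj = clip(-0.2358) = 0.0
Step 4: Evaluate f.
f(2.4491, 0.0) = 7.6987


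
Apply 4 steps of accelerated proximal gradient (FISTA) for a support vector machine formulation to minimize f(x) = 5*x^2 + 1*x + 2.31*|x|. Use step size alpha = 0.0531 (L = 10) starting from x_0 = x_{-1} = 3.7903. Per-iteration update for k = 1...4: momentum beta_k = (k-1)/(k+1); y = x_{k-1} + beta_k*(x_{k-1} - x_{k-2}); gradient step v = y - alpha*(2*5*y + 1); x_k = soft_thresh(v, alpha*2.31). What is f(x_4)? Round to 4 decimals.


FISTA on f(x) = 5*x^2 + 1*x + 2.31*|x|
L = 10, alpha = 0.0531
Iteration 1: beta = 0.0, y = 3.7903 + 0.0*(3.7903 - 3.7903) = 3.7903
  grad(y) = 38.903, v = y - alpha*grad = 1.7246
  prox(v) = soft_thresh(1.7246, 0.1227) = 1.6019
Iteration 2: beta = 0.3333, y = 1.6019 + 0.3333*(1.6019 - 3.7903) = 0.8724
  grad(y) = 9.7242, v = y - alpha*grad = 0.3561
  prox(v) = soft_thresh(0.3561, 0.1227) = 0.2334
Iteration 3: beta = 0.5, y = 0.2334 + 0.5*(0.2334 - 1.6019) = -0.4508
  grad(y) = -3.5084, v = y - alpha*grad = -0.2645
  prox(v) = soft_thresh(-0.2645, 0.1227) = -0.1419
Iteration 4: beta = 0.6, y = -0.1419 + 0.6*(-0.1419 - 0.2334) = -0.3671
  grad(y) = -2.6705, v = y - alpha*grad = -0.2252
  prox(v) = soft_thresh(-0.2252, 0.1227) = -0.1026
f(x_4) = 5*(-0.1026)^2 + 1*(-0.1026) + 2.31*|-0.1026| = 0.187


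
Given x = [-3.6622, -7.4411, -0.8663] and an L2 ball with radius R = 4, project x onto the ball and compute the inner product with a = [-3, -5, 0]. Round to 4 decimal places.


Step 1: Compute ||x|| (intermediates to 6 decimals).
||x|| = sqrt((-3.6622)^2 + (-7.4411)^2 + (-0.8663)^2) = 8.338594
Step 2: Project.
Since ||x|| > R, scale = R/||x|| = 4/8.338594 = 0.479697, proj(x) = scale * x
proj(x) = [-1.756746, -3.569473, -0.415562]
Step 3: Dot product.
a^T * proj(x) = -3*(-1.756746) - 5*(-3.569473) + 0*(-0.415562) = 23.1176


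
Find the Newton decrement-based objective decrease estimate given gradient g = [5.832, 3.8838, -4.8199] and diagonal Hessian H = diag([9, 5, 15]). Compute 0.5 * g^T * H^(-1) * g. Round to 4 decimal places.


Step 1: H is diagonal, so H^(-1) * g = [0.648, 0.7768, -0.3213].
Step 2: g^T H^(-1) g = sum_i g_i^2 / H_ii
  = (5.832)^2/9 + (3.8838)^2/5 + (-4.8199)^2/15
  = 3.7791 + 3.0168 + 1.5488 = 8.3447
Step 3: Objective decrease = 0.5 * g^T H^(-1) g = 4.1723


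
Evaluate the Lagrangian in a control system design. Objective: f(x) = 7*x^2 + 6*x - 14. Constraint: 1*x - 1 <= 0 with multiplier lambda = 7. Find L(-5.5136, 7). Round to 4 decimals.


Step 1: Evaluate f(x).
f(-5.5136) = 7*(-5.5136)^2 + 6*(-5.5136) - 14 = 165.7169
Step 2: Evaluate g(x).
g(-5.5136) = 1*-5.5136 - 1 = -6.5136
Step 3: Compute Lagrangian.
L = 165.7169 + 7*-6.5136 = 120.1217


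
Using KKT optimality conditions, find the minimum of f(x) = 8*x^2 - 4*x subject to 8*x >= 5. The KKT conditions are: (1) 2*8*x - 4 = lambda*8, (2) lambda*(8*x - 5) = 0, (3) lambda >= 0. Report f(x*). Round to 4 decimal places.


Step 1: Try lambda = 0 (constraint inactive).
x_unc = 4/(2*8) = 0.25
Check: 8*0.25 = 2.0 < 5 -- violated!
Step 2: Constraint must be active: 8*x = 5
x* = 5/8 = 0.625
lambda = (2*8*0.625 - 4)/8 = 0.75
Step 3: Compute optimal value.
f(x*) = 8*0.625^2 - 4*0.625 = 0.625


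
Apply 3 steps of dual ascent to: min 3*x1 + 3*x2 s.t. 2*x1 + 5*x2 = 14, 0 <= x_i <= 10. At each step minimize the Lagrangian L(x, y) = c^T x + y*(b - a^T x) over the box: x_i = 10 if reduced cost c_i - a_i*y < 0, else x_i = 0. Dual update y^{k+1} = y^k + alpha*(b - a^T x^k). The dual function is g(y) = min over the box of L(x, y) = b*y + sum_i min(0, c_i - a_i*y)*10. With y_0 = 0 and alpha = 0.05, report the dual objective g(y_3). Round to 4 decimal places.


Dual ascent for LP: min 3*x1 + 3*x2, 2*x1 + 5*x2 = 14, 0 <= x_i <= 10
Step 1: y^k = 0.0, reduced costs: (3.0, 3.0)
  x^k = (0.0, 0.0), subgradient = b - a^T x = 14.0
  y^{k+1} = 0.0 + 0.05*14.0 = 0.7
Step 2: y^k = 0.7, reduced costs: (1.6, -0.5)
  x^k = (0.0, 10.0), subgradient = b - a^T x = -36.0
  y^{k+1} = 0.7 + 0.05*-36.0 = -1.1
Step 3: y^k = -1.1, reduced costs: (5.2, 8.5)
  x^k = (0.0, 0.0), subgradient = b - a^T x = 14.0
  y^{k+1} = -1.1 + 0.05*14.0 = -0.4
Dual objective at y_3 = -0.4: reduced costs (3.8, 5.0), box minimizer x = (0.0, 0.0)
g(y_3) = b*y + (c1 - a1*y)*x1 + (c2 - a2*y)*x2 = 14*(-0.4) + 3.8*0.0 + 5.0*0.0 = -5.6 + 0.0 + 0.0 = -5.6


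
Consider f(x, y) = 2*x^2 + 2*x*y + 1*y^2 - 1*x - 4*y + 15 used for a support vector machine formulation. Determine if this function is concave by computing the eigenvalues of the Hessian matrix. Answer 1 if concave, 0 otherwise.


The Hessian of f(x,y) = 2*x^2 + 2*x*y + 1*y^2 - 1*x - 4*y + 15 is:
H = [[4, 2], [2, 2]]
Trace = 4 + 2 = 6
Determinant = 4*2 - (2)^2 = 4
Discriminant = (6)^2 - 4*4 = 20.0
Eigenvalues: lambda_1 = 0.7639, lambda_2 = 5.2361
The function is not concave.

0


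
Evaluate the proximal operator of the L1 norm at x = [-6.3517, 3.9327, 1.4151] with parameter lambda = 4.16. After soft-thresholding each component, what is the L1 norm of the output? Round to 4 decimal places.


Soft-thresholding with lambda = 4.16:
prox(-6.3517) = sign(-6.3517)*max(|-6.3517| - 4.16, 0) = -2.1917
prox(3.9327) = sign(3.9327)*max(|3.9327| - 4.16, 0) = 0.0
prox(1.4151) = sign(1.4151)*max(|1.4151| - 4.16, 0) = 0.0
prox(x) = [-2.1917, 0.0, 0.0]
||prox(x)||_1 = 2.1917 + 0.0 + 0.0 = 2.1917


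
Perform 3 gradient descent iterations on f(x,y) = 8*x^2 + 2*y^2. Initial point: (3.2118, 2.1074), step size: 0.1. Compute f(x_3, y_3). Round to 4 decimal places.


Gradient descent on f(x,y) = 8*x^2 + 2*y^2.
Starting point: (3.2118, 2.1074), alpha = 0.1
Step 1: grad_x = 2*8*3.2118 = 51.3888, grad_y = 2*2*2.1074 = 8.4296
  x_1 = 3.2118 - 0.1*51.3888 = -1.9271
  y_1 = 2.1074 - 0.1*8.4296 = 1.2644
Step 2: grad_x = 2*8*-1.9271 = -30.8333, grad_y = 2*2*1.2644 = 5.0578
  x_2 = -1.9271 - 0.1*-30.8333 = 1.1562
  y_2 = 1.2644 - 0.1*5.0578 = 0.7587
Step 3: grad_x = 2*8*1.1562 = 18.5, grad_y = 2*2*0.7587 = 3.0347
  x_3 = 1.1562 - 0.1*18.5 = -0.6937
  y_3 = 0.7587 - 0.1*3.0347 = 0.4552
f(-0.6937, 0.4552) = 8*(-0.6937)^2 + 2*0.4552^2 = 4.2647


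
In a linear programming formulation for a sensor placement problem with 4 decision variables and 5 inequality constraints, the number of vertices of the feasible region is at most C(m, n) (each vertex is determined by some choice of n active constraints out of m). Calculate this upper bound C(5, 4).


Each vertex corresponds to some choice of n active constraints out of m, so the number of vertices is at most C(m, n) = m! / (n!(m-n)!).
m = 5, n = 4
Numerator: 5 * 4 * 3 * 2
Denominator: 4! = 24
C(5, 4) = 5


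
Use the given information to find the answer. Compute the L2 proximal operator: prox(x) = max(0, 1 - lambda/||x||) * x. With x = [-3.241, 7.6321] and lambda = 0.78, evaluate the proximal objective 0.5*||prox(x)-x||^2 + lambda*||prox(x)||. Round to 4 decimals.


Step 1: Compute ||x||.
||x|| = 8.2917
Step 2: Compute scaling factor.
scale = max(0, 1 - 0.78/8.2917) = 0.9059
Step 3: prox(x) = [-2.9361, 6.9142]
||prox(x)|| = 7.5117
Step 4: Proximal objective.
0.5*||prox-x||^2 = 0.3042
lambda*||prox|| = 5.8591
Total = 6.1634


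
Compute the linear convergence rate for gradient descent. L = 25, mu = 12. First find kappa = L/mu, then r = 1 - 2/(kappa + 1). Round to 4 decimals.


Step 1: Compute the condition number.
kappa = L/mu = 25/12 = 2.0833
Step 2: Compute the convergence rate.
r = 1 - 2/(kappa + 1) = 1 - 2*mu/(L + mu) = (L - mu)/(L + mu) = 13/37 = 0.3514


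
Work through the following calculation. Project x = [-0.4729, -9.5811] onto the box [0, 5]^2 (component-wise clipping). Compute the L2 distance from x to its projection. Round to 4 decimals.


Project each component onto [0, 5].
clip(-0.4729) = 0.0, clip(-9.5811) = 0.0
Projection = [0.0, 0.0]
Squared diffs: [0.2236, 91.7975]
Distance = sqrt(92.0211) = 9.5928


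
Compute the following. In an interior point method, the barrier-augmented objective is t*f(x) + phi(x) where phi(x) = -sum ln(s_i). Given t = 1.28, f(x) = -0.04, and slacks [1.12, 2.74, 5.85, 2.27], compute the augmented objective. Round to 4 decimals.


Step 1: Compute log-barrier.
ln values: [0.1133, 1.008, 1.7664, 0.8198]
phi = -(0.1133 + 1.008 + 1.7664 + 0.8198) = -3.7075
Step 2: Compute augmented objective.
t*f(x) = 1.28*-0.04 = -0.0512
Total = -0.0512 - 3.7075 = -3.7587


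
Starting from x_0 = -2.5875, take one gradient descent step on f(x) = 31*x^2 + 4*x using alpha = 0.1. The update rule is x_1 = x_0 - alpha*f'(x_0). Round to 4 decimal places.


We compute the gradient at x_0 and apply the update.
f'(x) = 62*x + 4
f'(-2.5875) = 62*-2.5875 + 4 = -156.425
x_1 = -2.5875 - 0.1*-156.425 = 13.055


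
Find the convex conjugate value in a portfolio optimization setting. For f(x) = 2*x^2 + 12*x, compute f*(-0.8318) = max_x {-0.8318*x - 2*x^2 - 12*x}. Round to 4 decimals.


f*(y) = sup_x {y*x - a*x^2 - b*x} = sup_x {(y-b)*x - a*x^2}
FOC: (y - b) - 2a*x = 0 => x* = (y - b)/(2a)
x* = (-0.8318 - 12)/(2*2) = -3.208
f*(-0.8318) = (y-b)^2/(4a) = (-0.8318 - 12)^2/(4*2)
= 164.6551/8 = 20.5819


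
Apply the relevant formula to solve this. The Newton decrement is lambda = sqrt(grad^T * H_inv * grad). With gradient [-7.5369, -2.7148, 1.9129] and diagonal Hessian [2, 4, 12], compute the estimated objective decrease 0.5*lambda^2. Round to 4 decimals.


Step 1: H is diagonal, so H^(-1) * g = [-3.7685, -0.6787, 0.1594].
Step 2: g^T H^(-1) g = sum_i g_i^2 / H_ii
  = (-7.5369)^2/2 + (-2.7148)^2/4 + (1.9129)^2/12
  = 28.4024 + 1.8425 + 0.3049 = 30.5499
Step 3: Objective decrease = 0.5 * g^T H^(-1) g = 15.2749


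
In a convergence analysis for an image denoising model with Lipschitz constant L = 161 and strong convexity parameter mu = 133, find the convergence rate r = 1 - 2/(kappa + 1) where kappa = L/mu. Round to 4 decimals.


Step 1: Compute the condition number.
kappa = L/mu = 161/133 = 1.2105
Step 2: Compute the convergence rate.
r = 1 - 2/(kappa + 1) = 1 - 2*mu/(L + mu) = (L - mu)/(L + mu) = 28/294 = 0.0952


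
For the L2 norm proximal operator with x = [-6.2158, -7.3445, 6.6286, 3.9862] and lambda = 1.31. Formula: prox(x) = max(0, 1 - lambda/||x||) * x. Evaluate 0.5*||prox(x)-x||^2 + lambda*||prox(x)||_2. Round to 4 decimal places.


Step 1: Compute ||x||.
||x|| = 12.3453
Step 2: Compute scaling factor.
scale = max(0, 1 - 1.31/12.3453) = 0.8939
Step 3: prox(x) = [-5.5562, -6.5652, 5.9252, 3.5632]
||prox(x)|| = 11.0353
Step 4: Proximal objective.
0.5*||prox-x||^2 = 0.8581
lambda*||prox|| = 14.4562
Total = 15.3143


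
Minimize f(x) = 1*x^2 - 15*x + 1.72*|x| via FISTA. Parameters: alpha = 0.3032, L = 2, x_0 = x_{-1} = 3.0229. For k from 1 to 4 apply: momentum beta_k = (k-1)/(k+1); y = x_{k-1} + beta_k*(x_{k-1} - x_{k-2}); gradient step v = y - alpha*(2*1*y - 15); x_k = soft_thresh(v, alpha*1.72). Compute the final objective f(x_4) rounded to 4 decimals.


FISTA on f(x) = 1*x^2 - 15*x + 1.72*|x|
L = 2, alpha = 0.3032
Iteration 1: beta = 0.0, y = 3.0229 + 0.0*(3.0229 - 3.0229) = 3.0229
  grad(y) = -8.9542, v = y - alpha*grad = 5.7378
  prox(v) = soft_thresh(5.7378, 0.5215) = 5.2163
Iteration 2: beta = 0.3333, y = 5.2163 + 0.3333*(5.2163 - 3.0229) = 5.9474
  grad(y) = -3.1051, v = y - alpha*grad = 6.8889
  prox(v) = soft_thresh(6.8889, 0.5215) = 6.3674
Iteration 3: beta = 0.5, y = 6.3674 + 0.5*(6.3674 - 5.2163) = 6.943
  grad(y) = -1.1141, v = y - alpha*grad = 7.2807
  prox(v) = soft_thresh(7.2807, 0.5215) = 6.7592
Iteration 4: beta = 0.6, y = 6.7592 + 0.6*(6.7592 - 6.3674) = 6.9943
  grad(y) = -1.0113, v = y - alpha*grad = 7.301
  prox(v) = soft_thresh(7.301, 0.5215) = 6.7795
f(x_4) = 1*6.7795^2 - 15*6.7795 + 1.72*|6.7795| = -44.0701


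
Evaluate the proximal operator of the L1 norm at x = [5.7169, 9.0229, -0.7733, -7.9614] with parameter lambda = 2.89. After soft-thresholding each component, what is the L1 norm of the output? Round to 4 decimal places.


Soft-thresholding with lambda = 2.89:
prox(5.7169) = sign(5.7169)*max(|5.7169| - 2.89, 0) = 2.8269
prox(9.0229) = sign(9.0229)*max(|9.0229| - 2.89, 0) = 6.1329
prox(-0.7733) = sign(-0.7733)*max(|-0.7733| - 2.89, 0) = 0.0
prox(-7.9614) = sign(-7.9614)*max(|-7.9614| - 2.89, 0) = -5.0714
prox(x) = [2.8269, 6.1329, 0.0, -5.0714]
||prox(x)||_1 = 2.8269 + 6.1329 + 0.0 + 5.0714 = 14.0312


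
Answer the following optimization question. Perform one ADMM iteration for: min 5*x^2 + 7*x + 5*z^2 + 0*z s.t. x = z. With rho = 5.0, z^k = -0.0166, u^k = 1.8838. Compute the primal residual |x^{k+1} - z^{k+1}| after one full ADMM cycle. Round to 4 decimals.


ADMM iteration with rho = 5.0, z^k = -0.0166, u^k = 1.8838
Step 1: x-update.
Minimize 5*x^2 + 7*x + (5.0/2)*(x + 0.0166 + 1.8838)^2
FOC: (2*5 + 5.0)*x = -7 + 5.0*(-0.0166 - 1.8838)
x^{k+1} = -1.1001
Step 2: z-update.
Minimize 5*z^2 + 0*z + (5.0/2)*(-1.1001 - z + 1.8838)^2
FOC: (2*5 + 5.0)*z = 0 + 5.0*(-1.1001 + 1.8838)
z^{k+1} = 0.2612
Step 3: u-update.
u^{k+1} = 1.8838 - 1.1001 - 0.2612 = 0.5224
Step 4: Primal residual = |-1.1001 - 0.2612| = 1.3614


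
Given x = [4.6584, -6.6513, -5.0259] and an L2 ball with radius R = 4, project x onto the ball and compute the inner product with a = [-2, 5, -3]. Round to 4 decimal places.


Step 1: Compute ||x|| (intermediates to 6 decimals).
||x|| = sqrt(4.6584^2 + (-6.6513)^2 + (-5.0259)^2) = 9.549877
Step 2: Project.
Since ||x|| > R, scale = R/||x|| = 4/9.549877 = 0.418854, proj(x) = scale * x
proj(x) = [1.951189, -2.785924, -2.105118]
Step 3: Dot product.
a^T * proj(x) = -2*1.951189 + 5*(-2.785924) - 3*(-2.105118) = -11.5166


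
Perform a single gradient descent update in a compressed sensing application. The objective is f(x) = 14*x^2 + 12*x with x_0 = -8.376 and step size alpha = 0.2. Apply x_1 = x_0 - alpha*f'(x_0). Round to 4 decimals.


We compute the gradient at x_0 and apply the update.
f'(x) = 28*x + 12
f'(-8.376) = 28*-8.376 + 12 = -222.528
x_1 = -8.376 - 0.2*-222.528 = 36.1296


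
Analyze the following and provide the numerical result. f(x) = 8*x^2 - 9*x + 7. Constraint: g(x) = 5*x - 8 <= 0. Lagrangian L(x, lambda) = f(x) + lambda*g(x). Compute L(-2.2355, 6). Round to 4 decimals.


Step 1: Evaluate f(x).
f(-2.2355) = 8*(-2.2355)^2 - 9*(-2.2355) + 7 = 67.0992
Step 2: Evaluate g(x).
g(-2.2355) = 5*-2.2355 - 8 = -19.1775
Step 3: Compute Lagrangian.
L = 67.0992 + 6*-19.1775 = -47.9658


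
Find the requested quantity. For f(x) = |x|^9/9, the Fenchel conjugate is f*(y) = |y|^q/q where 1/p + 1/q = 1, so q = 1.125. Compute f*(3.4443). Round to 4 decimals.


The conjugate exponent q satisfies 1/p + 1/q = 1.
p = 9, so q = 9/(9 - 1) = 1.125
|y|^q = 3.4443^1.125 = 4.0201
f*(3.4443) = 4.0201 / 1.125 = 3.5734


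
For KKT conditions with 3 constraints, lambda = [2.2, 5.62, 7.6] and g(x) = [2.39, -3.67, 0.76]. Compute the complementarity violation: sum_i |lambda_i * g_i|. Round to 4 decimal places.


KKT complementary slackness check:
lambda_1 * g_1 = 2.2 * 2.39 = 5.258
lambda_2 * g_2 = 5.62 * -3.67 = -20.6254
lambda_3 * g_3 = 7.6 * 0.76 = 5.776
Total violation = 5.258 + 20.6254 + 5.776 = 31.6594


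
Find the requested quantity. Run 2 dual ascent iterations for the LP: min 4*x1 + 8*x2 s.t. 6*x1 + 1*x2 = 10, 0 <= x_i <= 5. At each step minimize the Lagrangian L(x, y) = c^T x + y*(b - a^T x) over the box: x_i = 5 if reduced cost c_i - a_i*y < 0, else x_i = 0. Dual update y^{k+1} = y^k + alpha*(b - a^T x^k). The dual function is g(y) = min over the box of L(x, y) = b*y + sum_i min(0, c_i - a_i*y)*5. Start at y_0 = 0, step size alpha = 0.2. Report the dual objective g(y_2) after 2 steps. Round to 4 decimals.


Dual ascent for LP: min 4*x1 + 8*x2, 6*x1 + 1*x2 = 10, 0 <= x_i <= 5
Step 1: y^k = 0.0, reduced costs: (4.0, 8.0)
  x^k = (0.0, 0.0), subgradient = b - a^T x = 10.0
  y^{k+1} = 0.0 + 0.2*10.0 = 2.0
Step 2: y^k = 2.0, reduced costs: (-8.0, 6.0)
  x^k = (5.0, 0.0), subgradient = b - a^T x = -20.0
  y^{k+1} = 2.0 + 0.2*-20.0 = -2.0
Dual objective at y_2 = -2.0: reduced costs (16.0, 10.0), box minimizer x = (0.0, 0.0)
g(y_2) = b*y + (c1 - a1*y)*x1 + (c2 - a2*y)*x2 = 10*(-2.0) + 16.0*0.0 + 10.0*0.0 = -20.0 + 0.0 + 0.0 = -20.0


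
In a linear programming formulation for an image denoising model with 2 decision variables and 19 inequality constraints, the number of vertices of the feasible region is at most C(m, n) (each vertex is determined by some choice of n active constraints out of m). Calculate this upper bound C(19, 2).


Each vertex corresponds to some choice of n active constraints out of m, so the number of vertices is at most C(m, n) = m! / (n!(m-n)!).
m = 19, n = 2
Numerator: 19 * 18
Denominator: 2! = 2
C(19, 2) = 171


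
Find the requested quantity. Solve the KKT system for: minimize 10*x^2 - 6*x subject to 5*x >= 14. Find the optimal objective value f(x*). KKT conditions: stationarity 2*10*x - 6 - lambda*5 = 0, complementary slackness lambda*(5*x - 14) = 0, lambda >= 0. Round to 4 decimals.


Step 1: Try lambda = 0 (constraint inactive).
x_unc = 6/(2*10) = 0.3
Check: 5*0.3 = 1.5 < 14 -- violated!
Step 2: Constraint must be active: 5*x = 14
x* = 14/5 = 2.8
lambda = (2*10*2.8 - 6)/5 = 10.0
Step 3: Compute optimal value.
f(x*) = 10*2.8^2 - 6*2.8 = 61.6


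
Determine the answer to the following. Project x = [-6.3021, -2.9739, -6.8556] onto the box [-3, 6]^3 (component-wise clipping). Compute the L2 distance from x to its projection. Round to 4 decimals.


Project each component onto [-3, 6].
clip(-6.3021) = -3.0, clip(-2.9739) = -2.9739, clip(-6.8556) = -3.0
Projection = [-3.0, -2.9739, -3.0]
Squared diffs: [10.9039, 0.0, 14.8657]
Distance = sqrt(25.7696) = 5.0764


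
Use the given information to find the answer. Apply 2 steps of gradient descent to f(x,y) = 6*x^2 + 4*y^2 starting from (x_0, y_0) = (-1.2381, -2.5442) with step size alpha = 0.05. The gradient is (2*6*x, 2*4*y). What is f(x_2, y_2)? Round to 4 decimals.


Gradient descent on f(x,y) = 6*x^2 + 4*y^2.
Starting point: (-1.2381, -2.5442), alpha = 0.05
Step 1: grad_x = 2*6*-1.2381 = -14.8572, grad_y = 2*4*-2.5442 = -20.3536
  x_1 = -1.2381 - 0.05*-14.8572 = -0.4952
  y_1 = -2.5442 - 0.05*-20.3536 = -1.5265
Step 2: grad_x = 2*6*-0.4952 = -5.9429, grad_y = 2*4*-1.5265 = -12.2122
  x_2 = -0.4952 - 0.05*-5.9429 = -0.1981
  y_2 = -1.5265 - 0.05*-12.2122 = -0.9159
f(-0.1981, -0.9159) = 6*(-0.1981)^2 + 4*(-0.9159)^2 = 3.591


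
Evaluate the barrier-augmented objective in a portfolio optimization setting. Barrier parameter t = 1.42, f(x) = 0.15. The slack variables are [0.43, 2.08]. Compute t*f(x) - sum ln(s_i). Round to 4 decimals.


Step 1: Compute log-barrier.
ln values: [-0.844, 0.7324]
phi = -(-0.844 + 0.7324) = 0.1116
Step 2: Compute augmented objective.
t*f(x) = 1.42*0.15 = 0.213
Total = 0.213 + 0.1116 = 0.3246


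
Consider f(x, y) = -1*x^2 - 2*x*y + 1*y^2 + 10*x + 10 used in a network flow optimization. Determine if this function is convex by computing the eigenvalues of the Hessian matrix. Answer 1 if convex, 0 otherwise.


The Hessian of f(x,y) = -1*x^2 - 2*x*y + 1*y^2 + 10*x + 10 is:
H = [[-2, -2], [-2, 2]]
Trace = -2 + 2 = 0
Determinant = -2*2 - (-2)^2 = -8
Discriminant = (0)^2 - 4*-8 = 32.0
Eigenvalues: lambda_1 = -2.8284, lambda_2 = 2.8284
The function is not convex.

0


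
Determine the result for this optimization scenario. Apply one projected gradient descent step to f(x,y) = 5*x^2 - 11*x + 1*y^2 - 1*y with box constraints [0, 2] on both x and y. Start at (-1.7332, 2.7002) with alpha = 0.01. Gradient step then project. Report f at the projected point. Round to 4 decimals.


Step 1: Compute gradient at (-1.7332, 2.7002).
grad_x = 2*5*-1.7332 - 11 = -28.332
grad_y = 2*1*2.7002 - 1 = 4.4004
Step 2: Gradient step.
x_raw = -1.7332 - 0.01*-28.332 = -1.4499
y_raw = 2.7002 - 0.01*4.4004 = 2.6562
Step 3: Project onto [0, 2].
x_proj = clip(-1.4499) = 0.0
y_proj = clip(2.6562) = 2.0
Step 4: Evaluate f.
f(0.0, 2.0) = 2.0


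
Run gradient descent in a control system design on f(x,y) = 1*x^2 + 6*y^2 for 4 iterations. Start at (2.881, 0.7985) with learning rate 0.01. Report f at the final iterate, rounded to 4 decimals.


Gradient descent on f(x,y) = 1*x^2 + 6*y^2.
Starting point: (2.881, 0.7985), alpha = 0.01
Step 1: grad_x = 2*1*2.881 = 5.762, grad_y = 2*6*0.7985 = 9.582
  x_1 = 2.881 - 0.01*5.762 = 2.8234
  y_1 = 0.7985 - 0.01*9.582 = 0.7027
Step 2: grad_x = 2*1*2.8234 = 5.6468, grad_y = 2*6*0.7027 = 8.4322
  x_2 = 2.8234 - 0.01*5.6468 = 2.7669
  y_2 = 0.7027 - 0.01*8.4322 = 0.6184
Step 3: grad_x = 2*1*2.7669 = 5.5338, grad_y = 2*6*0.6184 = 7.4203
  x_3 = 2.7669 - 0.01*5.5338 = 2.7116
  y_3 = 0.6184 - 0.01*7.4203 = 0.5442
Step 4: grad_x = 2*1*2.7116 = 5.4231, grad_y = 2*6*0.5442 = 6.5299
  x_4 = 2.7116 - 0.01*5.4231 = 2.6573
  y_4 = 0.5442 - 0.01*6.5299 = 0.4789
f(2.6573, 0.4789) = 1*2.6573^2 + 6*0.4789^2 = 8.4373


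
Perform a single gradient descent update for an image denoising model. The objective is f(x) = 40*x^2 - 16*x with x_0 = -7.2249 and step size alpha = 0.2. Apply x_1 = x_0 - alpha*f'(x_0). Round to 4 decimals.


We compute the gradient at x_0 and apply the update.
f'(x) = 80*x - 16
f'(-7.2249) = 80*-7.2249 - 16 = -593.992
x_1 = -7.2249 - 0.2*-593.992 = 111.5735


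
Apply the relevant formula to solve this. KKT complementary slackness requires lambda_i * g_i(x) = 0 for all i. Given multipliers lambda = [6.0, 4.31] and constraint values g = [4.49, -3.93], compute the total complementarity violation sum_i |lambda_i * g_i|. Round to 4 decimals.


KKT complementary slackness check:
lambda_1 * g_1 = 6.0 * 4.49 = 26.94
lambda_2 * g_2 = 4.31 * -3.93 = -16.9383
Total violation = 26.94 + 16.9383 = 43.8783


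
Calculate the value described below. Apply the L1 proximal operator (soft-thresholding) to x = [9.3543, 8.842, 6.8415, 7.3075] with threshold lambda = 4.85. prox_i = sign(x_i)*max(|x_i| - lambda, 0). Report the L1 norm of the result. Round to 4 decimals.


Soft-thresholding with lambda = 4.85:
prox(9.3543) = sign(9.3543)*max(|9.3543| - 4.85, 0) = 4.5043
prox(8.842) = sign(8.842)*max(|8.842| - 4.85, 0) = 3.992
prox(6.8415) = sign(6.8415)*max(|6.8415| - 4.85, 0) = 1.9915
prox(7.3075) = sign(7.3075)*max(|7.3075| - 4.85, 0) = 2.4575
prox(x) = [4.5043, 3.992, 1.9915, 2.4575]
||prox(x)||_1 = 4.5043 + 3.992 + 1.9915 + 2.4575 = 12.9453


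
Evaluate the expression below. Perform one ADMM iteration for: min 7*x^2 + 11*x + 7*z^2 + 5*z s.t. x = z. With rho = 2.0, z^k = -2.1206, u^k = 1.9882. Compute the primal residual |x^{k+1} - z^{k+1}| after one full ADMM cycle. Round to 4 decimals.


ADMM iteration with rho = 2.0, z^k = -2.1206, u^k = 1.9882
Step 1: x-update.
Minimize 7*x^2 + 11*x + (2.0/2)*(x + 2.1206 + 1.9882)^2
FOC: (2*7 + 2.0)*x = -11 + 2.0*(-2.1206 - 1.9882)
x^{k+1} = -1.2011
Step 2: z-update.
Minimize 7*z^2 + 5*z + (2.0/2)*(-1.2011 - z + 1.9882)^2
FOC: (2*7 + 2.0)*z = -5 + 2.0*(-1.2011 + 1.9882)
z^{k+1} = -0.2141
Step 3: u-update.
u^{k+1} = 1.9882 - 1.2011 + 0.2141 = 1.0012
Step 4: Primal residual = |-1.2011 + 0.2141| = 0.987


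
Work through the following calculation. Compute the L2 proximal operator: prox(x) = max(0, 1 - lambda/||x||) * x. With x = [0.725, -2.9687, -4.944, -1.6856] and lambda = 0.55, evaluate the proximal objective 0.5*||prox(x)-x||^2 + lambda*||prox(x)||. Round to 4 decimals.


Step 1: Compute ||x||.
||x|| = 6.0517
Step 2: Compute scaling factor.
scale = max(0, 1 - 0.55/6.0517) = 0.9091
Step 3: prox(x) = [0.6591, -2.6989, -4.4947, -1.5324]
||prox(x)|| = 5.5017
Step 4: Proximal objective.
0.5*||prox-x||^2 = 0.1513
lambda*||prox|| = 3.0259
Total = 3.1772


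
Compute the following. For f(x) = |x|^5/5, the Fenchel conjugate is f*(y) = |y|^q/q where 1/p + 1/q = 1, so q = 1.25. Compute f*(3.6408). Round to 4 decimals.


The conjugate exponent q satisfies 1/p + 1/q = 1.
p = 5, so q = 5/(5 - 1) = 1.25
|y|^q = 3.6408^1.25 = 5.0292
f*(3.6408) = 5.0292 / 1.25 = 4.0233


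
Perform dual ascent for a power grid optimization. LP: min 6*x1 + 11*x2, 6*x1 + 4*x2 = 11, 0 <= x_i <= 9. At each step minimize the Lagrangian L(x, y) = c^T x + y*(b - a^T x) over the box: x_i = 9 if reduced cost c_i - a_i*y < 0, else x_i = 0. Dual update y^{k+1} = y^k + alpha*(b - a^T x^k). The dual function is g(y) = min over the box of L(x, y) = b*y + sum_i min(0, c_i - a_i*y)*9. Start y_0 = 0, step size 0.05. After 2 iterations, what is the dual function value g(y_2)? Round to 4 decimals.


Dual ascent for LP: min 6*x1 + 11*x2, 6*x1 + 4*x2 = 11, 0 <= x_i <= 9
Step 1: y^k = 0.0, reduced costs: (6.0, 11.0)
  x^k = (0.0, 0.0), subgradient = b - a^T x = 11.0
  y^{k+1} = 0.0 + 0.05*11.0 = 0.55
Step 2: y^k = 0.55, reduced costs: (2.7, 8.8)
  x^k = (0.0, 0.0), subgradient = b - a^T x = 11.0
  y^{k+1} = 0.55 + 0.05*11.0 = 1.1
Dual objective at y_2 = 1.1: reduced costs (-0.6, 6.6), box minimizer x = (9.0, 0.0)
g(y_2) = b*y + (c1 - a1*y)*x1 + (c2 - a2*y)*x2 = 11*1.1 + (-0.6)*9.0 + 6.6*0.0 = 12.1 - 5.4 + 0.0 = 6.7


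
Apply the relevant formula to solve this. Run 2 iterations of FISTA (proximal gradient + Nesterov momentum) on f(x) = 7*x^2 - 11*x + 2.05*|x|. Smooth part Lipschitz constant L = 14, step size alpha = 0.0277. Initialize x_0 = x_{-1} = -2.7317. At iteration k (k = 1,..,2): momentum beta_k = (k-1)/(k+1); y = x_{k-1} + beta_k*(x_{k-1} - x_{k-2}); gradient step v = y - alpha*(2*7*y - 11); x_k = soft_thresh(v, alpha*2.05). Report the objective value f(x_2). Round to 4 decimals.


FISTA on f(x) = 7*x^2 - 11*x + 2.05*|x|
L = 14, alpha = 0.0277
Iteration 1: beta = 0.0, y = -2.7317 + 0.0*(-2.7317 + 2.7317) = -2.7317
  grad(y) = -49.2438, v = y - alpha*grad = -1.3676
  prox(v) = soft_thresh(-1.3676, 0.0568) = -1.3109
Iteration 2: beta = 0.3333, y = -1.3109 + 0.3333*(-1.3109 + 2.7317) = -0.8372
  grad(y) = -22.7215, v = y - alpha*grad = -0.2079
  prox(v) = soft_thresh(-0.2079, 0.0568) = -0.1511
f(x_2) = 7*(-0.1511)^2 - 11*(-0.1511) + 2.05*|-0.1511| = 2.1314


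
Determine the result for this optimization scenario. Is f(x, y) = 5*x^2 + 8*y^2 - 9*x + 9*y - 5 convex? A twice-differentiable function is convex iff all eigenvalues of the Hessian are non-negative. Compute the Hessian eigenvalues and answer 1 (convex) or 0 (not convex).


The Hessian of f(x,y) = 5*x^2 + 8*y^2 - 9*x + 9*y - 5 is:
H = [[10, 0], [0, 16]]
Trace = 10 + 16 = 26
Determinant = 10*16 - (0)^2 = 160
Discriminant = (26)^2 - 4*160 = 36.0
Eigenvalues: lambda_1 = 10.0, lambda_2 = 16.0
The function is convex.

1


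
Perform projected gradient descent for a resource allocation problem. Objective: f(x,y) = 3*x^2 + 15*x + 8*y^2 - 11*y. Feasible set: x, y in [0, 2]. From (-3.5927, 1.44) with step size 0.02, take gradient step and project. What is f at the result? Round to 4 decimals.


Step 1: Compute gradient at (-3.5927, 1.44).
grad_x = 2*3*-3.5927 + 15 = -6.5562
grad_y = 2*8*1.44 - 11 = 12.04
Step 2: Gradient step.
x_raw = -3.5927 - 0.02*-6.5562 = -3.4616
y_raw = 1.44 - 0.02*12.04 = 1.1992
Step 3: Project onto [0, 2].
x_proj = clip(-3.4616) = 0.0
y_proj = clip(1.1992) = 1.1992
Step 4: Evaluate f.
f(0.0, 1.1992) = -1.6866


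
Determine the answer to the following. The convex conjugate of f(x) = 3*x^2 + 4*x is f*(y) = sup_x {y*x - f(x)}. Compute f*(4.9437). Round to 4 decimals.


f*(y) = sup_x {y*x - a*x^2 - b*x} = sup_x {(y-b)*x - a*x^2}
FOC: (y - b) - 2a*x = 0 => x* = (y - b)/(2a)
x* = (4.9437 - 4)/(2*3) = 0.1573
f*(4.9437) = (y-b)^2/(4a) = (4.9437 - 4)^2/(4*3)
= 0.8906/12 = 0.0742


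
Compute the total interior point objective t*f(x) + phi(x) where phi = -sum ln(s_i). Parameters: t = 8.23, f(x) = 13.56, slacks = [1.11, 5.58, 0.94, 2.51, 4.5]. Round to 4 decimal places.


Step 1: Compute log-barrier.
ln values: [0.1044, 1.7192, -0.0619, 0.9203, 1.5041]
phi = -(0.1044 + 1.7192 - 0.0619 + 0.9203 + 1.5041) = -4.186
Step 2: Compute augmented objective.
t*f(x) = 8.23*13.56 = 111.5988
Total = 111.5988 - 4.186 = 107.4128


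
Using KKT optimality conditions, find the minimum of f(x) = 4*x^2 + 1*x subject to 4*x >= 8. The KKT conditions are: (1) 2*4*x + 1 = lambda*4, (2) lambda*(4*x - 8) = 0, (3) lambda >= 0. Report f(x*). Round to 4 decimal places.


Step 1: Try lambda = 0 (constraint inactive).
x_unc = -1/(2*4) = -0.125
Check: 4*-0.125 = -0.5 < 8 -- violated!
Step 2: Constraint must be active: 4*x = 8
x* = 8/4 = 2.0
lambda = (2*4*2.0 + 1)/4 = 4.25
Step 3: Compute optimal value.
f(x*) = 4*2.0^2 + 1*2.0 = 18.0


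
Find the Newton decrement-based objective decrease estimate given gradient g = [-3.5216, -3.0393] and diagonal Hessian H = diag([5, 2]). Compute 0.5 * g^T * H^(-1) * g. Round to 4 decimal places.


Step 1: H is diagonal, so H^(-1) * g = [-0.7043, -1.5197].
Step 2: g^T H^(-1) g = sum_i g_i^2 / H_ii
  = (-3.5216)^2/5 + (-3.0393)^2/2
  = 2.4803 + 4.6187 = 7.099
Step 3: Objective decrease = 0.5 * g^T H^(-1) g = 3.5495


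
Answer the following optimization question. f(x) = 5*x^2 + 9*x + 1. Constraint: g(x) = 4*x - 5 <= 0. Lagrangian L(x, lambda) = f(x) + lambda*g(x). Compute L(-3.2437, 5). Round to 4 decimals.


Step 1: Evaluate f(x).
f(-3.2437) = 5*(-3.2437)^2 + 9*(-3.2437) + 1 = 24.4146
Step 2: Evaluate g(x).
g(-3.2437) = 4*-3.2437 - 5 = -17.9748
Step 3: Compute Lagrangian.
L = 24.4146 + 5*-17.9748 = -65.4594
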